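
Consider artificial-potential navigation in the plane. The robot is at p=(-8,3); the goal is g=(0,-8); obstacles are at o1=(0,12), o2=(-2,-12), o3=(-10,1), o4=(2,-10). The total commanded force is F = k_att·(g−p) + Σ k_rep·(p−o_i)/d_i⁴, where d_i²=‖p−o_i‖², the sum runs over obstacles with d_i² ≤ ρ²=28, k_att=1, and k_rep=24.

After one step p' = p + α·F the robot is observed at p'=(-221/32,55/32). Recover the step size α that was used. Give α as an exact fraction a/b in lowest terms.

α = 1/8

F_att = 1·(g−p) = 1·(8,-11) = (8.0000,-11.0000)
o1: d²=145 > ρ²=28 → inactive
o2: d²=261 > ρ²=28 → inactive
o3: d²=8 ≤ ρ²=28; F_rep = 24·(2,2)/8² = (0.7500,0.7500)
o4: d²=269 > ρ²=28 → inactive
F = F_att + ΣF_rep = (8.7500,-10.2500)
Δp = p'−p = (1.0938,-1.2812); α = Δx/Fx = (35/32) / (35/4) = 1/8
check: Δy/Fy = (-41/32) / (-41/4) = 1/8 ✓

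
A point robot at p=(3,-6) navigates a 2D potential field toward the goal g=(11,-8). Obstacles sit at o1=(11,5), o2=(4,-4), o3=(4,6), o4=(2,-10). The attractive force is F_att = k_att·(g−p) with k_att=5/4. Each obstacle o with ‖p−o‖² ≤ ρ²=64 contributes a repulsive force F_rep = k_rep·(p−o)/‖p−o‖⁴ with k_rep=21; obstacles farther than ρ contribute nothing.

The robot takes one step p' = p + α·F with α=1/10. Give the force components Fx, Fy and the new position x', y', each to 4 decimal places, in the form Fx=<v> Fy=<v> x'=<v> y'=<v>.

F_att = 5/4·(g−p) = 5/4·(8,-2) = (10.0000,-2.5000)
o1: d²=185 > ρ²=64 → inactive
o2: d²=5 ≤ ρ²=64; F_rep = 21·(-1,-2)/5² = (-0.8400,-1.6800)
o3: d²=145 > ρ²=64 → inactive
o4: d²=17 ≤ ρ²=64; F_rep = 21·(1,4)/17² = (0.0727,0.2907)
F = F_att + ΣF_rep = (9.2327,-3.8893)
p' = p + 1/10·F = (3.9233,-6.3889)

Fx=9.2327 Fy=-3.8893 x'=3.9233 y'=-6.3889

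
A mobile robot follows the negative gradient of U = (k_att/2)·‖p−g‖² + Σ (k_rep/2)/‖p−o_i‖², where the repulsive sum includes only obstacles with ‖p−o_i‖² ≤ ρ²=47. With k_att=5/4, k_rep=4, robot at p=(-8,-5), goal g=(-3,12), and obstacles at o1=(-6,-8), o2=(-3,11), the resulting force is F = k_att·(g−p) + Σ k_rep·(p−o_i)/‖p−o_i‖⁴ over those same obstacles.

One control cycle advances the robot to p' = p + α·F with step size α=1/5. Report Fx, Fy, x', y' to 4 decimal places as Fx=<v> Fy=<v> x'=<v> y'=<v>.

F_att = 5/4·(g−p) = 5/4·(5,17) = (6.2500,21.2500)
o1: d²=13 ≤ ρ²=47; F_rep = 4·(-2,3)/13² = (-0.0473,0.0710)
o2: d²=281 > ρ²=47 → inactive
F = F_att + ΣF_rep = (6.2027,21.3210)
p' = p + 1/5·F = (-6.7595,-0.7358)

Fx=6.2027 Fy=21.3210 x'=-6.7595 y'=-0.7358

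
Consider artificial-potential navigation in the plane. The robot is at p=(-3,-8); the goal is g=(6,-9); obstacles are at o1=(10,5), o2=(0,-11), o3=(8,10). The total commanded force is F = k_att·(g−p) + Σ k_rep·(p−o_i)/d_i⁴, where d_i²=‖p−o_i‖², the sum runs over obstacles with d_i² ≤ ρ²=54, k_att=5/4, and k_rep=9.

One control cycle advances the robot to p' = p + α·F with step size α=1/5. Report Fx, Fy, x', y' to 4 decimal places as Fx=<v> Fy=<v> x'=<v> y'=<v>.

Fx=11.1667 Fy=-1.1667 x'=-0.7667 y'=-8.2333

F_att = 5/4·(g−p) = 5/4·(9,-1) = (11.2500,-1.2500)
o1: d²=338 > ρ²=54 → inactive
o2: d²=18 ≤ ρ²=54; F_rep = 9·(-3,3)/18² = (-0.0833,0.0833)
o3: d²=445 > ρ²=54 → inactive
F = F_att + ΣF_rep = (11.1667,-1.1667)
p' = p + 1/5·F = (-0.7667,-8.2333)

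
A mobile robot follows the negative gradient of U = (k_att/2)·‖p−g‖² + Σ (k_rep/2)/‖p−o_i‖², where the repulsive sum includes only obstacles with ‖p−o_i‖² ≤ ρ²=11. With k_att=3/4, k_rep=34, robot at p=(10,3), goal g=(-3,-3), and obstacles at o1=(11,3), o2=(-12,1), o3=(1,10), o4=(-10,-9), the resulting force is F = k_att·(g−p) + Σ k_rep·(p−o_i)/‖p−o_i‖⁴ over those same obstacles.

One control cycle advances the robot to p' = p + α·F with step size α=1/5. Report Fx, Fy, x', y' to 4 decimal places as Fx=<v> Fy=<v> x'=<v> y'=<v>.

F_att = 3/4·(g−p) = 3/4·(-13,-6) = (-9.7500,-4.5000)
o1: d²=1 ≤ ρ²=11; F_rep = 34·(-1,0)/1² = (-34.0000,0.0000)
o2: d²=488 > ρ²=11 → inactive
o3: d²=130 > ρ²=11 → inactive
o4: d²=544 > ρ²=11 → inactive
F = F_att + ΣF_rep = (-43.7500,-4.5000)
p' = p + 1/5·F = (1.2500,2.1000)

Fx=-43.7500 Fy=-4.5000 x'=1.2500 y'=2.1000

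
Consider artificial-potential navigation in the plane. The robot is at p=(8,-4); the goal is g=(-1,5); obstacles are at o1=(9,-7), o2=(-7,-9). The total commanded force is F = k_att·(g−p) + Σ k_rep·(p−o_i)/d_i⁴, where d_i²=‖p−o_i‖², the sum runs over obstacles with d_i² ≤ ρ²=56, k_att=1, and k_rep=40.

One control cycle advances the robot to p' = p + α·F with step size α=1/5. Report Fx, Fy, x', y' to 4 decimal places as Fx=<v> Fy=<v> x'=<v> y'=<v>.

Fx=-9.4000 Fy=10.2000 x'=6.1200 y'=-1.9600

F_att = 1·(g−p) = 1·(-9,9) = (-9.0000,9.0000)
o1: d²=10 ≤ ρ²=56; F_rep = 40·(-1,3)/10² = (-0.4000,1.2000)
o2: d²=250 > ρ²=56 → inactive
F = F_att + ΣF_rep = (-9.4000,10.2000)
p' = p + 1/5·F = (6.1200,-1.9600)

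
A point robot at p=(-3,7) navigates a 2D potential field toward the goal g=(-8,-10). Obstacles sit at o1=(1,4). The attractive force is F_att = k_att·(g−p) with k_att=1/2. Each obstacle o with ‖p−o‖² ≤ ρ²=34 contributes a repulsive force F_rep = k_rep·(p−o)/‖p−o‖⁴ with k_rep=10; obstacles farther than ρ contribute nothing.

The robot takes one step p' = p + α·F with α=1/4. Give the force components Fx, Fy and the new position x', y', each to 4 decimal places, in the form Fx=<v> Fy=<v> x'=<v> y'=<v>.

F_att = 1/2·(g−p) = 1/2·(-5,-17) = (-2.5000,-8.5000)
o1: d²=25 ≤ ρ²=34; F_rep = 10·(-4,3)/25² = (-0.0640,0.0480)
F = F_att + ΣF_rep = (-2.5640,-8.4520)
p' = p + 1/4·F = (-3.6410,4.8870)

Fx=-2.5640 Fy=-8.4520 x'=-3.6410 y'=4.8870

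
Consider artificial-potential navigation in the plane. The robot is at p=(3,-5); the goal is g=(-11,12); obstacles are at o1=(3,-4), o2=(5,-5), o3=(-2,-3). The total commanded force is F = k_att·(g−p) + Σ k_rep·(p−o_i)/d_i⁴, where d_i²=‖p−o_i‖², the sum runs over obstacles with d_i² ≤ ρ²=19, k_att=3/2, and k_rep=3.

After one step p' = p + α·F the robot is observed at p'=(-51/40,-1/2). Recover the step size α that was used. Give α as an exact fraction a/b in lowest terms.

F_att = 3/2·(g−p) = 3/2·(-14,17) = (-21.0000,25.5000)
o1: d²=1 ≤ ρ²=19; F_rep = 3·(0,-1)/1² = (0.0000,-3.0000)
o2: d²=4 ≤ ρ²=19; F_rep = 3·(-2,0)/4² = (-0.3750,0.0000)
o3: d²=29 > ρ²=19 → inactive
F = F_att + ΣF_rep = (-21.3750,22.5000)
Δp = p'−p = (-4.2750,4.5000); α = Δx/Fx = (-171/40) / (-171/8) = 1/5
check: Δy/Fy = (9/2) / (45/2) = 1/5 ✓

α = 1/5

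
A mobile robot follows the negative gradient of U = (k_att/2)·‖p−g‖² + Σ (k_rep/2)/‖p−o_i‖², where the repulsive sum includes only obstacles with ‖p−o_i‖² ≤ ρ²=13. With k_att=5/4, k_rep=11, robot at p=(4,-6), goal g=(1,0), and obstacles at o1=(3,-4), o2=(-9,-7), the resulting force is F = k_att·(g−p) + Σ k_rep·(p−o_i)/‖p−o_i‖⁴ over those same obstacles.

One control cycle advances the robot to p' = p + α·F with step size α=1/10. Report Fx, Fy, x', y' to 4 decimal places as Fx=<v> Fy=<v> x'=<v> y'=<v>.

Fx=-3.3100 Fy=6.6200 x'=3.6690 y'=-5.3380

F_att = 5/4·(g−p) = 5/4·(-3,6) = (-3.7500,7.5000)
o1: d²=5 ≤ ρ²=13; F_rep = 11·(1,-2)/5² = (0.4400,-0.8800)
o2: d²=170 > ρ²=13 → inactive
F = F_att + ΣF_rep = (-3.3100,6.6200)
p' = p + 1/10·F = (3.6690,-5.3380)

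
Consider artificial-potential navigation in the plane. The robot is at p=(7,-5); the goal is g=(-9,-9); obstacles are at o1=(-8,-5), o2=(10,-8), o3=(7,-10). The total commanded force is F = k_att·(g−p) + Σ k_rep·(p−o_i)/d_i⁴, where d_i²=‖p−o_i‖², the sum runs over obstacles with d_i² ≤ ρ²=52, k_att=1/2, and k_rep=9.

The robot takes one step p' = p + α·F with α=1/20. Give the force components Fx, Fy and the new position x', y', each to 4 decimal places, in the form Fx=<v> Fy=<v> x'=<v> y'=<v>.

Fx=-8.0833 Fy=-1.8447 x'=6.5958 y'=-5.0922

F_att = 1/2·(g−p) = 1/2·(-16,-4) = (-8.0000,-2.0000)
o1: d²=225 > ρ²=52 → inactive
o2: d²=18 ≤ ρ²=52; F_rep = 9·(-3,3)/18² = (-0.0833,0.0833)
o3: d²=25 ≤ ρ²=52; F_rep = 9·(0,5)/25² = (0.0000,0.0720)
F = F_att + ΣF_rep = (-8.0833,-1.8447)
p' = p + 1/20·F = (6.5958,-5.0922)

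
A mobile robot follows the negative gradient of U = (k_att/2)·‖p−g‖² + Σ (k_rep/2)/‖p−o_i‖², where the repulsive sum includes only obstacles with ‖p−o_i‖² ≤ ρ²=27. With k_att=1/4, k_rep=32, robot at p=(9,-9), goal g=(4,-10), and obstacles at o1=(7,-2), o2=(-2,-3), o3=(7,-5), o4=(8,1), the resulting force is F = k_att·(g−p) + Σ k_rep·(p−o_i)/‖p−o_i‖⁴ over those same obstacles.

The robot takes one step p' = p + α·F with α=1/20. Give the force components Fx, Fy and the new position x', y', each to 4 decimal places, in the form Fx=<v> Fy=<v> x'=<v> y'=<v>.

F_att = 1/4·(g−p) = 1/4·(-5,-1) = (-1.2500,-0.2500)
o1: d²=53 > ρ²=27 → inactive
o2: d²=157 > ρ²=27 → inactive
o3: d²=20 ≤ ρ²=27; F_rep = 32·(2,-4)/20² = (0.1600,-0.3200)
o4: d²=101 > ρ²=27 → inactive
F = F_att + ΣF_rep = (-1.0900,-0.5700)
p' = p + 1/20·F = (8.9455,-9.0285)

Fx=-1.0900 Fy=-0.5700 x'=8.9455 y'=-9.0285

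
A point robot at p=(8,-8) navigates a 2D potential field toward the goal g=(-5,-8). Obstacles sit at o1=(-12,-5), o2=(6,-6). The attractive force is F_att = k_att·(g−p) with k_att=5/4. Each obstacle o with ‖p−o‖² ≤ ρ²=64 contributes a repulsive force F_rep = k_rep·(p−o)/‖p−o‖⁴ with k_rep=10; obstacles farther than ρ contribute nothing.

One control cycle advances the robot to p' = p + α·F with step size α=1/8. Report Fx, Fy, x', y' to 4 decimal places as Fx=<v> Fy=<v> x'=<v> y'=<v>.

Fx=-15.9375 Fy=-0.3125 x'=6.0078 y'=-8.0391

F_att = 5/4·(g−p) = 5/4·(-13,0) = (-16.2500,0.0000)
o1: d²=409 > ρ²=64 → inactive
o2: d²=8 ≤ ρ²=64; F_rep = 10·(2,-2)/8² = (0.3125,-0.3125)
F = F_att + ΣF_rep = (-15.9375,-0.3125)
p' = p + 1/8·F = (6.0078,-8.0391)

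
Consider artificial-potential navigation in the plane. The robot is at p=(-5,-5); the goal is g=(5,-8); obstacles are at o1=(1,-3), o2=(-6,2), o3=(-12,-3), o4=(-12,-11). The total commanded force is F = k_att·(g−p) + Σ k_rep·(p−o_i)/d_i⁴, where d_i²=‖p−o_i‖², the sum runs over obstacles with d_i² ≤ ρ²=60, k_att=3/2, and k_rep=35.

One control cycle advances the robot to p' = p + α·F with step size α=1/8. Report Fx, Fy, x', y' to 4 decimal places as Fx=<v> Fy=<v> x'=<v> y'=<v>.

F_att = 3/2·(g−p) = 3/2·(10,-3) = (15.0000,-4.5000)
o1: d²=40 ≤ ρ²=60; F_rep = 35·(-6,-2)/40² = (-0.1313,-0.0437)
o2: d²=50 ≤ ρ²=60; F_rep = 35·(1,-7)/50² = (0.0140,-0.0980)
o3: d²=53 ≤ ρ²=60; F_rep = 35·(7,-2)/53² = (0.0872,-0.0249)
o4: d²=85 > ρ²=60 → inactive
F = F_att + ΣF_rep = (14.9700,-4.6667)
p' = p + 1/8·F = (-3.1288,-5.5833)

Fx=14.9700 Fy=-4.6667 x'=-3.1288 y'=-5.5833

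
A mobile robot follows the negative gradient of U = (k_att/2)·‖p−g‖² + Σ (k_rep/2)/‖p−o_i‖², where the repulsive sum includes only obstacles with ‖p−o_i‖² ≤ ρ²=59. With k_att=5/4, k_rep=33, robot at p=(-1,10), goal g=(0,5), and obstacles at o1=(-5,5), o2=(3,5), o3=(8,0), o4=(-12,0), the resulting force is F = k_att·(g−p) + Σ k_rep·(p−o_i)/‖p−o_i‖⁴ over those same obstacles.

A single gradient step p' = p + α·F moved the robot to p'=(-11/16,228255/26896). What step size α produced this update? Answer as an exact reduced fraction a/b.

α = 1/4

F_att = 5/4·(g−p) = 5/4·(1,-5) = (1.2500,-6.2500)
o1: d²=41 ≤ ρ²=59; F_rep = 33·(4,5)/41² = (0.0785,0.0982)
o2: d²=41 ≤ ρ²=59; F_rep = 33·(-4,5)/41² = (-0.0785,0.0982)
o3: d²=181 > ρ²=59 → inactive
o4: d²=221 > ρ²=59 → inactive
F = F_att + ΣF_rep = (1.2500,-6.0537)
Δp = p'−p = (0.3125,-1.5134); α = Δx/Fx = (5/16) / (5/4) = 1/4
check: Δy/Fy = (-40705/26896) / (-40705/6724) = 1/4 ✓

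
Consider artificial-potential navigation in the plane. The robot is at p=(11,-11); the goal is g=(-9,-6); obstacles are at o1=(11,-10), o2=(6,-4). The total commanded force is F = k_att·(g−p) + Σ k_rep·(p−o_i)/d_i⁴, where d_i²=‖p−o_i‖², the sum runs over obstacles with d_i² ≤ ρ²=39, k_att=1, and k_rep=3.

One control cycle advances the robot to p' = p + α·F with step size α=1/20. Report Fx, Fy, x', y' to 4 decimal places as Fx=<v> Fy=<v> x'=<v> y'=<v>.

Fx=-20.0000 Fy=2.0000 x'=10.0000 y'=-10.9000

F_att = 1·(g−p) = 1·(-20,5) = (-20.0000,5.0000)
o1: d²=1 ≤ ρ²=39; F_rep = 3·(0,-1)/1² = (0.0000,-3.0000)
o2: d²=74 > ρ²=39 → inactive
F = F_att + ΣF_rep = (-20.0000,2.0000)
p' = p + 1/20·F = (10.0000,-10.9000)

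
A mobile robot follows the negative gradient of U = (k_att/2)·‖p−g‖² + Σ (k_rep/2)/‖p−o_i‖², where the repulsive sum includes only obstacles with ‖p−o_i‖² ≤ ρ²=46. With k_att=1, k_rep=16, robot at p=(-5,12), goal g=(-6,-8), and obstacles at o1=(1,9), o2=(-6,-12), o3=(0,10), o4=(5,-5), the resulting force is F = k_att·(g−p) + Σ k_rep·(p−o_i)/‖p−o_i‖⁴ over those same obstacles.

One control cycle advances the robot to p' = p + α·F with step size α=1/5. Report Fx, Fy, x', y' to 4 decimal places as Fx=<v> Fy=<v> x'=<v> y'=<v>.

Fx=-1.1425 Fy=-19.9382 x'=-5.2285 y'=8.0124

F_att = 1·(g−p) = 1·(-1,-20) = (-1.0000,-20.0000)
o1: d²=45 ≤ ρ²=46; F_rep = 16·(-6,3)/45² = (-0.0474,0.0237)
o2: d²=577 > ρ²=46 → inactive
o3: d²=29 ≤ ρ²=46; F_rep = 16·(-5,2)/29² = (-0.0951,0.0380)
o4: d²=389 > ρ²=46 → inactive
F = F_att + ΣF_rep = (-1.1425,-19.9382)
p' = p + 1/5·F = (-5.2285,8.0124)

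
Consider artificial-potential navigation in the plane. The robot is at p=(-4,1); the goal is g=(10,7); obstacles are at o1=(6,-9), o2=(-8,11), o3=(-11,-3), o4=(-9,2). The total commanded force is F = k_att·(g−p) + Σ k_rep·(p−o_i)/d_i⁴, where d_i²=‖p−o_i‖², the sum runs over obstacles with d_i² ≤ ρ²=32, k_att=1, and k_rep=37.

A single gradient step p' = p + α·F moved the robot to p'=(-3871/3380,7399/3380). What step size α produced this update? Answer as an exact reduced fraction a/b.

F_att = 1·(g−p) = 1·(14,6) = (14.0000,6.0000)
o1: d²=200 > ρ²=32 → inactive
o2: d²=116 > ρ²=32 → inactive
o3: d²=65 > ρ²=32 → inactive
o4: d²=26 ≤ ρ²=32; F_rep = 37·(5,-1)/26² = (0.2737,-0.0547)
F = F_att + ΣF_rep = (14.2737,5.9453)
Δp = p'−p = (2.8547,1.1891); α = Δx/Fx = (9649/3380) / (9649/676) = 1/5
check: Δy/Fy = (4019/3380) / (4019/676) = 1/5 ✓

α = 1/5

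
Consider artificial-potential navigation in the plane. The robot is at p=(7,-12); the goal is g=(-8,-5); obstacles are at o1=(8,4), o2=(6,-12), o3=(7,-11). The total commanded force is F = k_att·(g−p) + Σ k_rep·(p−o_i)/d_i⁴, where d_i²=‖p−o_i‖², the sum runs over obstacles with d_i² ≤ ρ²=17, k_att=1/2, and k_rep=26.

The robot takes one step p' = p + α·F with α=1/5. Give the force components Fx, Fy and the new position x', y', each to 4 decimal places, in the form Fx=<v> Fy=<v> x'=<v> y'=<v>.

Fx=18.5000 Fy=-22.5000 x'=10.7000 y'=-16.5000

F_att = 1/2·(g−p) = 1/2·(-15,7) = (-7.5000,3.5000)
o1: d²=257 > ρ²=17 → inactive
o2: d²=1 ≤ ρ²=17; F_rep = 26·(1,0)/1² = (26.0000,0.0000)
o3: d²=1 ≤ ρ²=17; F_rep = 26·(0,-1)/1² = (0.0000,-26.0000)
F = F_att + ΣF_rep = (18.5000,-22.5000)
p' = p + 1/5·F = (10.7000,-16.5000)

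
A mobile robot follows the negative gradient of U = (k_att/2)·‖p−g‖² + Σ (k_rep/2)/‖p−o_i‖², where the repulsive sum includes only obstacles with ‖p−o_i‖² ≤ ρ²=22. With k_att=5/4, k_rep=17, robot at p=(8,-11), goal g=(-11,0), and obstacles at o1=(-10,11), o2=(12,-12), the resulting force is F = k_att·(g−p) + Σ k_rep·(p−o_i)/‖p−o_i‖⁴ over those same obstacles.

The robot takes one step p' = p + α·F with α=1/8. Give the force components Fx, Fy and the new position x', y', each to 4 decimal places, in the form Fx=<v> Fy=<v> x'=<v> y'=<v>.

F_att = 5/4·(g−p) = 5/4·(-19,11) = (-23.7500,13.7500)
o1: d²=808 > ρ²=22 → inactive
o2: d²=17 ≤ ρ²=22; F_rep = 17·(-4,1)/17² = (-0.2353,0.0588)
F = F_att + ΣF_rep = (-23.9853,13.8088)
p' = p + 1/8·F = (5.0018,-9.2739)

Fx=-23.9853 Fy=13.8088 x'=5.0018 y'=-9.2739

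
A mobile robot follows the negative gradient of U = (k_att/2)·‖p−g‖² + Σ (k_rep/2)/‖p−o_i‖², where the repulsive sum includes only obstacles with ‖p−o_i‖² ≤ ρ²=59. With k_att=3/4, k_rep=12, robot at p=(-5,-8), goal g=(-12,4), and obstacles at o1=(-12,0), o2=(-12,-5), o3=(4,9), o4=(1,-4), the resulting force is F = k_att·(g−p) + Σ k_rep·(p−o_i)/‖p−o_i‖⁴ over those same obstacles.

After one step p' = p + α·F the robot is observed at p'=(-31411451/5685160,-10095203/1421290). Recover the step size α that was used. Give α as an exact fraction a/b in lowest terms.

α = 1/10

F_att = 3/4·(g−p) = 3/4·(-7,12) = (-5.2500,9.0000)
o1: d²=113 > ρ²=59 → inactive
o2: d²=58 ≤ ρ²=59; F_rep = 12·(7,-3)/58² = (0.0250,-0.0107)
o3: d²=370 > ρ²=59 → inactive
o4: d²=52 ≤ ρ²=59; F_rep = 12·(-6,-4)/52² = (-0.0266,-0.0178)
F = F_att + ΣF_rep = (-5.2517,8.9715)
Δp = p'−p = (-0.5252,0.8972); α = Δx/Fx = (-2985651/5685160) / (-2985651/568516) = 1/10
check: Δy/Fy = (1275117/1421290) / (1275117/142129) = 1/10 ✓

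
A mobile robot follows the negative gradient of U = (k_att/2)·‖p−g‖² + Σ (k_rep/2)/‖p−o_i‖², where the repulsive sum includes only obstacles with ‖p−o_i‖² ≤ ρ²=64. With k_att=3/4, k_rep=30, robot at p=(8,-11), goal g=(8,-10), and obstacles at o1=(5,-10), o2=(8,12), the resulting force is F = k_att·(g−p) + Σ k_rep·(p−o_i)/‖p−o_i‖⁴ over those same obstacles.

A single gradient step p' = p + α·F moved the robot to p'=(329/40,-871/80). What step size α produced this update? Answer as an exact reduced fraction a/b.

F_att = 3/4·(g−p) = 3/4·(0,1) = (0.0000,0.7500)
o1: d²=10 ≤ ρ²=64; F_rep = 30·(3,-1)/10² = (0.9000,-0.3000)
o2: d²=529 > ρ²=64 → inactive
F = F_att + ΣF_rep = (0.9000,0.4500)
Δp = p'−p = (0.2250,0.1125); α = Δx/Fx = (9/40) / (9/10) = 1/4
check: Δy/Fy = (9/80) / (9/20) = 1/4 ✓

α = 1/4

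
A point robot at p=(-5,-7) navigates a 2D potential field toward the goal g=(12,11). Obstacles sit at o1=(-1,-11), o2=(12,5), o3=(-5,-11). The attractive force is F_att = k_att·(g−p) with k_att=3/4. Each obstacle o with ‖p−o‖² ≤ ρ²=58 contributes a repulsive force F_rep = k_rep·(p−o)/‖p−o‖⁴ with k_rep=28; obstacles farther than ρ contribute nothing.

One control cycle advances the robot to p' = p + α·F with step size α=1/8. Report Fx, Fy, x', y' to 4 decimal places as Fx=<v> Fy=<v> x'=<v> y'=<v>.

Fx=12.6406 Fy=14.0469 x'=-3.4199 y'=-5.2441

F_att = 3/4·(g−p) = 3/4·(17,18) = (12.7500,13.5000)
o1: d²=32 ≤ ρ²=58; F_rep = 28·(-4,4)/32² = (-0.1094,0.1094)
o2: d²=433 > ρ²=58 → inactive
o3: d²=16 ≤ ρ²=58; F_rep = 28·(0,4)/16² = (0.0000,0.4375)
F = F_att + ΣF_rep = (12.6406,14.0469)
p' = p + 1/8·F = (-3.4199,-5.2441)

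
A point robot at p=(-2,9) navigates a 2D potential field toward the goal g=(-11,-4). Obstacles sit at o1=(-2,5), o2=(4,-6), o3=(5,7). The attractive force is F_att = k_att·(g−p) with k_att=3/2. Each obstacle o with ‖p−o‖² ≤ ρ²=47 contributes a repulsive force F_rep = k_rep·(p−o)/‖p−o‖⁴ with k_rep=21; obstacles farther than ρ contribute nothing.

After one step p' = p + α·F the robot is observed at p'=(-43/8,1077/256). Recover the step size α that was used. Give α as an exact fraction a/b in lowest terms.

F_att = 3/2·(g−p) = 3/2·(-9,-13) = (-13.5000,-19.5000)
o1: d²=16 ≤ ρ²=47; F_rep = 21·(0,4)/16² = (0.0000,0.3281)
o2: d²=261 > ρ²=47 → inactive
o3: d²=53 > ρ²=47 → inactive
F = F_att + ΣF_rep = (-13.5000,-19.1719)
Δp = p'−p = (-3.3750,-4.7930); α = Δx/Fx = (-27/8) / (-27/2) = 1/4
check: Δy/Fy = (-1227/256) / (-1227/64) = 1/4 ✓

α = 1/4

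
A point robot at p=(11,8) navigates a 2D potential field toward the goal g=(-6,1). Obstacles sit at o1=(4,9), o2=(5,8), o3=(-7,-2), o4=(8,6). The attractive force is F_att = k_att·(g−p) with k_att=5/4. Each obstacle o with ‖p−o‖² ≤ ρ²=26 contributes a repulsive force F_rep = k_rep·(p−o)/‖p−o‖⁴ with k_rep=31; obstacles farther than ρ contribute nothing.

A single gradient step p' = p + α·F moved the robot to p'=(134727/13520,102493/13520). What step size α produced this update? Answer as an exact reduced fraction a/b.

F_att = 5/4·(g−p) = 5/4·(-17,-7) = (-21.2500,-8.7500)
o1: d²=50 > ρ²=26 → inactive
o2: d²=36 > ρ²=26 → inactive
o3: d²=424 > ρ²=26 → inactive
o4: d²=13 ≤ ρ²=26; F_rep = 31·(3,2)/13² = (0.5503,0.3669)
F = F_att + ΣF_rep = (-20.6997,-8.3831)
Δp = p'−p = (-1.0350,-0.4192); α = Δx/Fx = (-13993/13520) / (-13993/676) = 1/20
check: Δy/Fy = (-5667/13520) / (-5667/676) = 1/20 ✓

α = 1/20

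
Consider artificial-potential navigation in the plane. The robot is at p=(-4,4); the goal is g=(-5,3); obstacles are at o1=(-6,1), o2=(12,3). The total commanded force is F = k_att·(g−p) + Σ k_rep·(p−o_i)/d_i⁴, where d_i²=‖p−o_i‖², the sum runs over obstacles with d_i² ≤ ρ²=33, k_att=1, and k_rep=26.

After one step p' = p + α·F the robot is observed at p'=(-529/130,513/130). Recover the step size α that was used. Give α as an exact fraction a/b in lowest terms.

F_att = 1·(g−p) = 1·(-1,-1) = (-1.0000,-1.0000)
o1: d²=13 ≤ ρ²=33; F_rep = 26·(2,3)/13² = (0.3077,0.4615)
o2: d²=257 > ρ²=33 → inactive
F = F_att + ΣF_rep = (-0.6923,-0.5385)
Δp = p'−p = (-0.0692,-0.0538); α = Δx/Fx = (-9/130) / (-9/13) = 1/10
check: Δy/Fy = (-7/130) / (-7/13) = 1/10 ✓

α = 1/10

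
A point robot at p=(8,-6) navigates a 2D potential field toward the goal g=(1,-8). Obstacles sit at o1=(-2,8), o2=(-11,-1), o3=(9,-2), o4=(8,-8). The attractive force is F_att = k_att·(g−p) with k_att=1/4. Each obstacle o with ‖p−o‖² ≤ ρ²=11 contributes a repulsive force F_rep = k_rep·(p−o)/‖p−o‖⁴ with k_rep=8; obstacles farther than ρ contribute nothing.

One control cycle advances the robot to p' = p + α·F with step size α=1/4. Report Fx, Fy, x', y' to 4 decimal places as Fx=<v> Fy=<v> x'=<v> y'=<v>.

F_att = 1/4·(g−p) = 1/4·(-7,-2) = (-1.7500,-0.5000)
o1: d²=296 > ρ²=11 → inactive
o2: d²=386 > ρ²=11 → inactive
o3: d²=17 > ρ²=11 → inactive
o4: d²=4 ≤ ρ²=11; F_rep = 8·(0,2)/4² = (0.0000,1.0000)
F = F_att + ΣF_rep = (-1.7500,0.5000)
p' = p + 1/4·F = (7.5625,-5.8750)

Fx=-1.7500 Fy=0.5000 x'=7.5625 y'=-5.8750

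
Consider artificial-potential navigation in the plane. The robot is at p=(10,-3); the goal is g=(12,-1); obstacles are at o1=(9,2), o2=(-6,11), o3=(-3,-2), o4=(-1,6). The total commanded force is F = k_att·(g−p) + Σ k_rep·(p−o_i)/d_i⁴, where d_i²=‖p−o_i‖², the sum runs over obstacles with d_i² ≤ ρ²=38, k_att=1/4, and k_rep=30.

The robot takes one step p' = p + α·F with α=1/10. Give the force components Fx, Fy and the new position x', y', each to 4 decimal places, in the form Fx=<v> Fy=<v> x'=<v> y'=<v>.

Fx=0.5444 Fy=0.2781 x'=10.0544 y'=-2.9722

F_att = 1/4·(g−p) = 1/4·(2,2) = (0.5000,0.5000)
o1: d²=26 ≤ ρ²=38; F_rep = 30·(1,-5)/26² = (0.0444,-0.2219)
o2: d²=452 > ρ²=38 → inactive
o3: d²=170 > ρ²=38 → inactive
o4: d²=202 > ρ²=38 → inactive
F = F_att + ΣF_rep = (0.5444,0.2781)
p' = p + 1/10·F = (10.0544,-2.9722)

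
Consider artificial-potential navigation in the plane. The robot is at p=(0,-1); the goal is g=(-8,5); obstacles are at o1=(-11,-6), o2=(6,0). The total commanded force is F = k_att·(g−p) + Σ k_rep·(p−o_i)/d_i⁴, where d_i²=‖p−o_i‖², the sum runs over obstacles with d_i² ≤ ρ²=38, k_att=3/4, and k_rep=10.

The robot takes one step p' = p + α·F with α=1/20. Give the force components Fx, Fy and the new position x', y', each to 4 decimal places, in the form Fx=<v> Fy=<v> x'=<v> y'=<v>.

Fx=-6.0438 Fy=4.4927 x'=-0.3022 y'=-0.7754

F_att = 3/4·(g−p) = 3/4·(-8,6) = (-6.0000,4.5000)
o1: d²=146 > ρ²=38 → inactive
o2: d²=37 ≤ ρ²=38; F_rep = 10·(-6,-1)/37² = (-0.0438,-0.0073)
F = F_att + ΣF_rep = (-6.0438,4.4927)
p' = p + 1/20·F = (-0.3022,-0.7754)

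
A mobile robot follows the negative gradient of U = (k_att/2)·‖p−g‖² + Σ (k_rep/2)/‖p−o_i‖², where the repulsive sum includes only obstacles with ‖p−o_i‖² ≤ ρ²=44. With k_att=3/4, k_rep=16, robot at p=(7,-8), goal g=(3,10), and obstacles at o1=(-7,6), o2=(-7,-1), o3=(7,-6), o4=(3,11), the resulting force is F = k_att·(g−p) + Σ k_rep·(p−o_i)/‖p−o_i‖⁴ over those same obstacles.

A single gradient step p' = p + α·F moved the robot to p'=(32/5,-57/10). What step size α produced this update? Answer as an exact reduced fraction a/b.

F_att = 3/4·(g−p) = 3/4·(-4,18) = (-3.0000,13.5000)
o1: d²=392 > ρ²=44 → inactive
o2: d²=245 > ρ²=44 → inactive
o3: d²=4 ≤ ρ²=44; F_rep = 16·(0,-2)/4² = (0.0000,-2.0000)
o4: d²=377 > ρ²=44 → inactive
F = F_att + ΣF_rep = (-3.0000,11.5000)
Δp = p'−p = (-0.6000,2.3000); α = Δx/Fx = (-3/5) / (-3) = 1/5
check: Δy/Fy = (23/10) / (23/2) = 1/5 ✓

α = 1/5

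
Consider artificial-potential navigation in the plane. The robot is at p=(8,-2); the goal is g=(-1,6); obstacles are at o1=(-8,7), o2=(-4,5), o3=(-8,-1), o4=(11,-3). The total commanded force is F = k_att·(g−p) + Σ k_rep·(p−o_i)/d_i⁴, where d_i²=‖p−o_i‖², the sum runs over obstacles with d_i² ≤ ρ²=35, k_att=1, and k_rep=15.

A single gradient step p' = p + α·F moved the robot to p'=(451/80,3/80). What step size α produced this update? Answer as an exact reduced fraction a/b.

α = 1/4

F_att = 1·(g−p) = 1·(-9,8) = (-9.0000,8.0000)
o1: d²=337 > ρ²=35 → inactive
o2: d²=193 > ρ²=35 → inactive
o3: d²=257 > ρ²=35 → inactive
o4: d²=10 ≤ ρ²=35; F_rep = 15·(-3,1)/10² = (-0.4500,0.1500)
F = F_att + ΣF_rep = (-9.4500,8.1500)
Δp = p'−p = (-2.3625,2.0375); α = Δx/Fx = (-189/80) / (-189/20) = 1/4
check: Δy/Fy = (163/80) / (163/20) = 1/4 ✓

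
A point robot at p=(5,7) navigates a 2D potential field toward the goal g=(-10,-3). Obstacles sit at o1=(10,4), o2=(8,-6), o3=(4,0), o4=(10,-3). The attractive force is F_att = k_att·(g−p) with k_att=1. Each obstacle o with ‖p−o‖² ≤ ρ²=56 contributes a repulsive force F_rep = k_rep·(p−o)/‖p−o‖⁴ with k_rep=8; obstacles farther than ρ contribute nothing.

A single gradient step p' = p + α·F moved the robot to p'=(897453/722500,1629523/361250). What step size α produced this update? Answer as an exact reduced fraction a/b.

F_att = 1·(g−p) = 1·(-15,-10) = (-15.0000,-10.0000)
o1: d²=34 ≤ ρ²=56; F_rep = 8·(-5,3)/34² = (-0.0346,0.0208)
o2: d²=178 > ρ²=56 → inactive
o3: d²=50 ≤ ρ²=56; F_rep = 8·(1,7)/50² = (0.0032,0.0224)
o4: d²=125 > ρ²=56 → inactive
F = F_att + ΣF_rep = (-15.0314,-9.9568)
Δp = p'−p = (-3.7579,-2.4892); α = Δx/Fx = (-2715047/722500) / (-2715047/180625) = 1/4
check: Δy/Fy = (-899227/361250) / (-1798454/180625) = 1/4 ✓

α = 1/4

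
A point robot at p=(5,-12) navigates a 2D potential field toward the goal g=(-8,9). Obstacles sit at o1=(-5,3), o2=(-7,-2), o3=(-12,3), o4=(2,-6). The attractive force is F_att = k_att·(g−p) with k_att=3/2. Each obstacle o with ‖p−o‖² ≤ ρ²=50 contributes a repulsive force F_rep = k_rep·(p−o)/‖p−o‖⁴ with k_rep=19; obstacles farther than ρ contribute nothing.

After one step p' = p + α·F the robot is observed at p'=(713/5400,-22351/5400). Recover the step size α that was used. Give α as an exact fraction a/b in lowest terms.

α = 1/4

F_att = 3/2·(g−p) = 3/2·(-13,21) = (-19.5000,31.5000)
o1: d²=325 > ρ²=50 → inactive
o2: d²=244 > ρ²=50 → inactive
o3: d²=514 > ρ²=50 → inactive
o4: d²=45 ≤ ρ²=50; F_rep = 19·(3,-6)/45² = (0.0281,-0.0563)
F = F_att + ΣF_rep = (-19.4719,31.4437)
Δp = p'−p = (-4.8680,7.8609); α = Δx/Fx = (-26287/5400) / (-26287/1350) = 1/4
check: Δy/Fy = (42449/5400) / (42449/1350) = 1/4 ✓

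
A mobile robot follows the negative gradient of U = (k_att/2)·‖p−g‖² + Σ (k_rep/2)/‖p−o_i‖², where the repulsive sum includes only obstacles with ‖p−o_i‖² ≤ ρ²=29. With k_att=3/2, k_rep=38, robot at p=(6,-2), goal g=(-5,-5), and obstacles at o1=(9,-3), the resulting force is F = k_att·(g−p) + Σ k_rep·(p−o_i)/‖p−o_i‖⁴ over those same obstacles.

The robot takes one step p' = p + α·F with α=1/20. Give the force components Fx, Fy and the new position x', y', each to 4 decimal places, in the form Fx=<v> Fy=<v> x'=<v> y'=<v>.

Fx=-17.6400 Fy=-4.1200 x'=5.1180 y'=-2.2060

F_att = 3/2·(g−p) = 3/2·(-11,-3) = (-16.5000,-4.5000)
o1: d²=10 ≤ ρ²=29; F_rep = 38·(-3,1)/10² = (-1.1400,0.3800)
F = F_att + ΣF_rep = (-17.6400,-4.1200)
p' = p + 1/20·F = (5.1180,-2.2060)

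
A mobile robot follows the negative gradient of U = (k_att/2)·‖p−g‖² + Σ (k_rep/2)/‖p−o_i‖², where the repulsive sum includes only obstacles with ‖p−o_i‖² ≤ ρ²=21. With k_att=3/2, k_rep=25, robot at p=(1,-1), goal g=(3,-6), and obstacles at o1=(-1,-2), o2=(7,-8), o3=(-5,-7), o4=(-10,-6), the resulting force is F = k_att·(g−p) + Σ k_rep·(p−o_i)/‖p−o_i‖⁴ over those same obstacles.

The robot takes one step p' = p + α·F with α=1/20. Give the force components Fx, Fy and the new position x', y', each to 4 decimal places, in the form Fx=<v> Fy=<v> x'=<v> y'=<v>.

F_att = 3/2·(g−p) = 3/2·(2,-5) = (3.0000,-7.5000)
o1: d²=5 ≤ ρ²=21; F_rep = 25·(2,1)/5² = (2.0000,1.0000)
o2: d²=85 > ρ²=21 → inactive
o3: d²=72 > ρ²=21 → inactive
o4: d²=146 > ρ²=21 → inactive
F = F_att + ΣF_rep = (5.0000,-6.5000)
p' = p + 1/20·F = (1.2500,-1.3250)

Fx=5.0000 Fy=-6.5000 x'=1.2500 y'=-1.3250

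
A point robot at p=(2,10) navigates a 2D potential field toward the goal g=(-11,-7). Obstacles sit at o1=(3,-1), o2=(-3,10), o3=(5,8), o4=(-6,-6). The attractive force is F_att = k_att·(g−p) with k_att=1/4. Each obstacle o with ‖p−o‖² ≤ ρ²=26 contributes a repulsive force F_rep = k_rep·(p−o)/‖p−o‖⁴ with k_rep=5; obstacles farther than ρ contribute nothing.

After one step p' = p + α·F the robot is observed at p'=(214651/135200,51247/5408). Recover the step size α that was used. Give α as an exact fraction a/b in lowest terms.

F_att = 1/4·(g−p) = 1/4·(-13,-17) = (-3.2500,-4.2500)
o1: d²=122 > ρ²=26 → inactive
o2: d²=25 ≤ ρ²=26; F_rep = 5·(5,0)/25² = (0.0400,0.0000)
o3: d²=13 ≤ ρ²=26; F_rep = 5·(-3,2)/13² = (-0.0888,0.0592)
o4: d²=320 > ρ²=26 → inactive
F = F_att + ΣF_rep = (-3.2988,-4.1908)
Δp = p'−p = (-0.4123,-0.5239); α = Δx/Fx = (-55749/135200) / (-55749/16900) = 1/8
check: Δy/Fy = (-2833/5408) / (-2833/676) = 1/8 ✓

α = 1/8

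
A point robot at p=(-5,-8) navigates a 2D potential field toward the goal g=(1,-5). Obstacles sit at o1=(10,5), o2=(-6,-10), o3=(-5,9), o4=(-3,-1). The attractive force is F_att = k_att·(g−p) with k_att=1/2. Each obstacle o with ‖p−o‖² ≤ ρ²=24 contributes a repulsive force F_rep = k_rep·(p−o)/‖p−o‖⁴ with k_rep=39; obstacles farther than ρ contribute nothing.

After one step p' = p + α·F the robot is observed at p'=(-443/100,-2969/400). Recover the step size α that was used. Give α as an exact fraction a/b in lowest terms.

α = 1/8

F_att = 1/2·(g−p) = 1/2·(6,3) = (3.0000,1.5000)
o1: d²=394 > ρ²=24 → inactive
o2: d²=5 ≤ ρ²=24; F_rep = 39·(1,2)/5² = (1.5600,3.1200)
o3: d²=289 > ρ²=24 → inactive
o4: d²=53 > ρ²=24 → inactive
F = F_att + ΣF_rep = (4.5600,4.6200)
Δp = p'−p = (0.5700,0.5775); α = Δx/Fx = (57/100) / (114/25) = 1/8
check: Δy/Fy = (231/400) / (231/50) = 1/8 ✓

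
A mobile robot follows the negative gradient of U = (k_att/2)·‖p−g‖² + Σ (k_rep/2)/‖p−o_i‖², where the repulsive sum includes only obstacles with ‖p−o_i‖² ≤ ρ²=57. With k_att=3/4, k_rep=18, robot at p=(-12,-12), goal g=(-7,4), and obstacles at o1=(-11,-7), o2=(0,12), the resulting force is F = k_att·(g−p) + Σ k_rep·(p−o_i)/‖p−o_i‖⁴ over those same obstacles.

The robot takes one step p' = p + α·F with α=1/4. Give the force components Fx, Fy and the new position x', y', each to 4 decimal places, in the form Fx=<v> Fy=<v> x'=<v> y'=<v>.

Fx=3.7234 Fy=11.8669 x'=-11.0692 y'=-9.0333

F_att = 3/4·(g−p) = 3/4·(5,16) = (3.7500,12.0000)
o1: d²=26 ≤ ρ²=57; F_rep = 18·(-1,-5)/26² = (-0.0266,-0.1331)
o2: d²=720 > ρ²=57 → inactive
F = F_att + ΣF_rep = (3.7234,11.8669)
p' = p + 1/4·F = (-11.0692,-9.0333)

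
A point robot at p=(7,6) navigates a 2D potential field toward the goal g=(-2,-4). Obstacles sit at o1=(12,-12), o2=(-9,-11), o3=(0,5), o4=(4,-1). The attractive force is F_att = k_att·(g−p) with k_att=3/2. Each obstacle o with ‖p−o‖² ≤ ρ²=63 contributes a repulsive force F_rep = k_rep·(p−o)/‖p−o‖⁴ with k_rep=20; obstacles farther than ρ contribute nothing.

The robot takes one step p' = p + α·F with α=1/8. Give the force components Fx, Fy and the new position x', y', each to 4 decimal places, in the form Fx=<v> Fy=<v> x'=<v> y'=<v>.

Fx=-13.4262 Fy=-14.9504 x'=5.3217 y'=4.1312

F_att = 3/2·(g−p) = 3/2·(-9,-10) = (-13.5000,-15.0000)
o1: d²=349 > ρ²=63 → inactive
o2: d²=545 > ρ²=63 → inactive
o3: d²=50 ≤ ρ²=63; F_rep = 20·(7,1)/50² = (0.0560,0.0080)
o4: d²=58 ≤ ρ²=63; F_rep = 20·(3,7)/58² = (0.0178,0.0416)
F = F_att + ΣF_rep = (-13.4262,-14.9504)
p' = p + 1/8·F = (5.3217,4.1312)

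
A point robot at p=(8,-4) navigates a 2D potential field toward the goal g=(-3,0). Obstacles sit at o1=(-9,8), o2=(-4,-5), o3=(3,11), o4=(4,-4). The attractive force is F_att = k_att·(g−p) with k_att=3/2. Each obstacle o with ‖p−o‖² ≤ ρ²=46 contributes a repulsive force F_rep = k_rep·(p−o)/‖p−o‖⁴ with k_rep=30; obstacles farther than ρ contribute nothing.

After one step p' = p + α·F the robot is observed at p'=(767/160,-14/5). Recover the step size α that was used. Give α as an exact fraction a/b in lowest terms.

F_att = 3/2·(g−p) = 3/2·(-11,4) = (-16.5000,6.0000)
o1: d²=433 > ρ²=46 → inactive
o2: d²=145 > ρ²=46 → inactive
o3: d²=250 > ρ²=46 → inactive
o4: d²=16 ≤ ρ²=46; F_rep = 30·(4,0)/16² = (0.4688,0.0000)
F = F_att + ΣF_rep = (-16.0312,6.0000)
Δp = p'−p = (-3.2062,1.2000); α = Δx/Fx = (-513/160) / (-513/32) = 1/5
check: Δy/Fy = (6/5) / (6) = 1/5 ✓

α = 1/5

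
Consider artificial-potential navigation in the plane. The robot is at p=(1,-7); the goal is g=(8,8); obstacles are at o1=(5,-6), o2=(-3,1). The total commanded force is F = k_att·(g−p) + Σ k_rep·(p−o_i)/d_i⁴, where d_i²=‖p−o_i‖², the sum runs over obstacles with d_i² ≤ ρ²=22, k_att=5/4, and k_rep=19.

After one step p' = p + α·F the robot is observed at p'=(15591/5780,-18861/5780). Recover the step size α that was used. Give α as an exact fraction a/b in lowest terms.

α = 1/5

F_att = 5/4·(g−p) = 5/4·(7,15) = (8.7500,18.7500)
o1: d²=17 ≤ ρ²=22; F_rep = 19·(-4,-1)/17² = (-0.2630,-0.0657)
o2: d²=80 > ρ²=22 → inactive
F = F_att + ΣF_rep = (8.4870,18.6843)
Δp = p'−p = (1.6974,3.7369); α = Δx/Fx = (9811/5780) / (9811/1156) = 1/5
check: Δy/Fy = (21599/5780) / (21599/1156) = 1/5 ✓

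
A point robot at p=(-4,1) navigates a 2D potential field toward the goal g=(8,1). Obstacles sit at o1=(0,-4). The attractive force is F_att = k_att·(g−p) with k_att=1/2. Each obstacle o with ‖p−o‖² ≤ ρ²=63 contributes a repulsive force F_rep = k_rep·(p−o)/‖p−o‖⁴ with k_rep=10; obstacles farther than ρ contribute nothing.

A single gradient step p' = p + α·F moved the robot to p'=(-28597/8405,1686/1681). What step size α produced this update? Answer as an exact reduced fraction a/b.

F_att = 1/2·(g−p) = 1/2·(12,0) = (6.0000,0.0000)
o1: d²=41 ≤ ρ²=63; F_rep = 10·(-4,5)/41² = (-0.0238,0.0297)
F = F_att + ΣF_rep = (5.9762,0.0297)
Δp = p'−p = (0.5976,0.0030); α = Δx/Fx = (5023/8405) / (10046/1681) = 1/10
check: Δy/Fy = (5/1681) / (50/1681) = 1/10 ✓

α = 1/10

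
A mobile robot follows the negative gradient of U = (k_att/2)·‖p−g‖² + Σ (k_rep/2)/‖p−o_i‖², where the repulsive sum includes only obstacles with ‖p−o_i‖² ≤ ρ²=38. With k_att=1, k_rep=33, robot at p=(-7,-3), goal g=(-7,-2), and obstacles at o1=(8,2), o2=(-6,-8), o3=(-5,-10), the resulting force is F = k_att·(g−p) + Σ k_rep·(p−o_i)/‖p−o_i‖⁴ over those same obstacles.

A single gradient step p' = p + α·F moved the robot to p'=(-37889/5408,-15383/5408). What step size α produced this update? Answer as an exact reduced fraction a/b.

α = 1/8

F_att = 1·(g−p) = 1·(0,1) = (0.0000,1.0000)
o1: d²=250 > ρ²=38 → inactive
o2: d²=26 ≤ ρ²=38; F_rep = 33·(-1,5)/26² = (-0.0488,0.2441)
o3: d²=53 > ρ²=38 → inactive
F = F_att + ΣF_rep = (-0.0488,1.2441)
Δp = p'−p = (-0.0061,0.1555); α = Δx/Fx = (-33/5408) / (-33/676) = 1/8
check: Δy/Fy = (841/5408) / (841/676) = 1/8 ✓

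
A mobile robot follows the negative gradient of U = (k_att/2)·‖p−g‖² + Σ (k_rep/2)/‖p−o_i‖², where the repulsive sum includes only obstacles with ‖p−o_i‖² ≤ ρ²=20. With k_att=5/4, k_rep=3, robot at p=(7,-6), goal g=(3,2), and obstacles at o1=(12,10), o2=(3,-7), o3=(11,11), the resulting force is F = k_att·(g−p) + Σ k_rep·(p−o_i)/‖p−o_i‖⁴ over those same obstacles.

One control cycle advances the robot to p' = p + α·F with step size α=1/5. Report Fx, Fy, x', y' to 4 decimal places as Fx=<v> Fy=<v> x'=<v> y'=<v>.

Fx=-4.9585 Fy=10.0104 x'=6.0083 y'=-3.9979

F_att = 5/4·(g−p) = 5/4·(-4,8) = (-5.0000,10.0000)
o1: d²=281 > ρ²=20 → inactive
o2: d²=17 ≤ ρ²=20; F_rep = 3·(4,1)/17² = (0.0415,0.0104)
o3: d²=305 > ρ²=20 → inactive
F = F_att + ΣF_rep = (-4.9585,10.0104)
p' = p + 1/5·F = (6.0083,-3.9979)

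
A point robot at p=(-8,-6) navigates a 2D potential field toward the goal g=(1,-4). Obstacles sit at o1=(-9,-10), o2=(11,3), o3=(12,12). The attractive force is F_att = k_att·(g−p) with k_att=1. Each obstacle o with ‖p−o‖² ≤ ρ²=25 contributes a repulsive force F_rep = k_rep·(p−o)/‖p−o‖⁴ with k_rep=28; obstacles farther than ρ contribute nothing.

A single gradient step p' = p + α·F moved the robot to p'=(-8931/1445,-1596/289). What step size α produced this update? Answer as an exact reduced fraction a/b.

F_att = 1·(g−p) = 1·(9,2) = (9.0000,2.0000)
o1: d²=17 ≤ ρ²=25; F_rep = 28·(1,4)/17² = (0.0969,0.3875)
o2: d²=442 > ρ²=25 → inactive
o3: d²=724 > ρ²=25 → inactive
F = F_att + ΣF_rep = (9.0969,2.3875)
Δp = p'−p = (1.8194,0.4775); α = Δx/Fx = (2629/1445) / (2629/289) = 1/5
check: Δy/Fy = (138/289) / (690/289) = 1/5 ✓

α = 1/5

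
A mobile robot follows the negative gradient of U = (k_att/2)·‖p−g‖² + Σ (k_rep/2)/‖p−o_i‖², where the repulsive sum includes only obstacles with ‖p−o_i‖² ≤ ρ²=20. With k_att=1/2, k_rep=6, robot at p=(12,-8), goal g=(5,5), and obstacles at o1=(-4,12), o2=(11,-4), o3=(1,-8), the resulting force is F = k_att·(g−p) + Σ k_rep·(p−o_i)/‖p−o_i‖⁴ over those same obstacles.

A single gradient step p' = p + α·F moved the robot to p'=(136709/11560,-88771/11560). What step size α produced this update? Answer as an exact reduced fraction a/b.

α = 1/20

F_att = 1/2·(g−p) = 1/2·(-7,13) = (-3.5000,6.5000)
o1: d²=656 > ρ²=20 → inactive
o2: d²=17 ≤ ρ²=20; F_rep = 6·(1,-4)/17² = (0.0208,-0.0830)
o3: d²=121 > ρ²=20 → inactive
F = F_att + ΣF_rep = (-3.4792,6.4170)
Δp = p'−p = (-0.1740,0.3208); α = Δx/Fx = (-2011/11560) / (-2011/578) = 1/20
check: Δy/Fy = (3709/11560) / (3709/578) = 1/20 ✓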